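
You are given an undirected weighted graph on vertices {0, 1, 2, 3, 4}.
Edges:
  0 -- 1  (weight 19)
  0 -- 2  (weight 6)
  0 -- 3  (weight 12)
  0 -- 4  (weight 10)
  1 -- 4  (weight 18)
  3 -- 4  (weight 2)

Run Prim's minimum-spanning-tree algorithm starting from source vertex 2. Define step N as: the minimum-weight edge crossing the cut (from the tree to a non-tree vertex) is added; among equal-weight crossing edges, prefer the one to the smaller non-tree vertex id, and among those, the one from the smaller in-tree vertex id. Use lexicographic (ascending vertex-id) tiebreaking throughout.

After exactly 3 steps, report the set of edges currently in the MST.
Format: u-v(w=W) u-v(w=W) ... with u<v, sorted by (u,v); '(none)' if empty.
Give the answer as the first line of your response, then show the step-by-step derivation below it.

0-2(w=6) 0-4(w=10) 3-4(w=2)

step 1: add edge 0-2 (w=6); MST = {0-2(w=6)}
step 2: add edge 0-4 (w=10); MST = {0-2(w=6) 0-4(w=10)}
step 3: add edge 3-4 (w=2); MST = {0-2(w=6) 0-4(w=10) 3-4(w=2)}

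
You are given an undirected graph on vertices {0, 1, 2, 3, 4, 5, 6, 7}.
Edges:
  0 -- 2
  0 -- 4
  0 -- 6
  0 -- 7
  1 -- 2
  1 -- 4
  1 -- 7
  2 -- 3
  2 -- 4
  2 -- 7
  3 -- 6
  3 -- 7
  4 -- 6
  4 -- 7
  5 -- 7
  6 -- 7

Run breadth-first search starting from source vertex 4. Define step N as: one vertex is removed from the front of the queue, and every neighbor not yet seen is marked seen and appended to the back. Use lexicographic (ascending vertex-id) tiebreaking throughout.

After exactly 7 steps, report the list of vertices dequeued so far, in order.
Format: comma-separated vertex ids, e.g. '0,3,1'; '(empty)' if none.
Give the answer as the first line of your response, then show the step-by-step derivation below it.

4,0,1,2,6,7,3

step 1: dequeue 4; queue=[0,1,2,6,7]; order=4
step 2: dequeue 0; queue=[1,2,6,7]; order=4,0
step 3: dequeue 1; queue=[2,6,7]; order=4,0,1
step 4: dequeue 2; queue=[6,7,3]; order=4,0,1,2
step 5: dequeue 6; queue=[7,3]; order=4,0,1,2,6
step 6: dequeue 7; queue=[3,5]; order=4,0,1,2,6,7
step 7: dequeue 3; queue=[5]; order=4,0,1,2,6,7,3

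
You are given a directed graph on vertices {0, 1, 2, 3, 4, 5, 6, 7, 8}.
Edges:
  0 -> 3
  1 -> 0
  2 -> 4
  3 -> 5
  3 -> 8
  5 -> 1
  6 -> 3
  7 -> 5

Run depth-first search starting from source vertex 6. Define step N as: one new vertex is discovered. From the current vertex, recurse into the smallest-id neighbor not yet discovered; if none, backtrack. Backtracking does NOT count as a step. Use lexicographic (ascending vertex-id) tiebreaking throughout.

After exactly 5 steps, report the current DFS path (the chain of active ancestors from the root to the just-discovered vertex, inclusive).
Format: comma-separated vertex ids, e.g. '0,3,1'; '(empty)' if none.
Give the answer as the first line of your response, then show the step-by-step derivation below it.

6,3,5,1,0

step 1: discover 6; path=6; order=6
step 2: discover 3; path=6>3; order=6,3
step 3: discover 5; path=6>3>5; order=6,3,5
step 4: discover 1; path=6>3>5>1; order=6,3,5,1
step 5: discover 0; path=6>3>5>1>0; order=6,3,5,1,0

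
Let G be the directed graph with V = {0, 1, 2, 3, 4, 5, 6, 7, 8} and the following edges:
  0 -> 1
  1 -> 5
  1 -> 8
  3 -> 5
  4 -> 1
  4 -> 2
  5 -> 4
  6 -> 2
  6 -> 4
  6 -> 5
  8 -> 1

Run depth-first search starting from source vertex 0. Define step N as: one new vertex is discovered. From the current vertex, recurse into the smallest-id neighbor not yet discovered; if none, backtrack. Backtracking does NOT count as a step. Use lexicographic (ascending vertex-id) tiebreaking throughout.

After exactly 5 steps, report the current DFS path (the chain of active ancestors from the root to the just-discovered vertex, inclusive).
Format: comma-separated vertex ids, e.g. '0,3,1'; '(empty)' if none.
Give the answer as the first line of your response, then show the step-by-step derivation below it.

0,1,5,4,2

step 1: discover 0; path=0; order=0
step 2: discover 1; path=0>1; order=0,1
step 3: discover 5; path=0>1>5; order=0,1,5
step 4: discover 4; path=0>1>5>4; order=0,1,5,4
step 5: discover 2; path=0>1>5>4>2; order=0,1,5,4,2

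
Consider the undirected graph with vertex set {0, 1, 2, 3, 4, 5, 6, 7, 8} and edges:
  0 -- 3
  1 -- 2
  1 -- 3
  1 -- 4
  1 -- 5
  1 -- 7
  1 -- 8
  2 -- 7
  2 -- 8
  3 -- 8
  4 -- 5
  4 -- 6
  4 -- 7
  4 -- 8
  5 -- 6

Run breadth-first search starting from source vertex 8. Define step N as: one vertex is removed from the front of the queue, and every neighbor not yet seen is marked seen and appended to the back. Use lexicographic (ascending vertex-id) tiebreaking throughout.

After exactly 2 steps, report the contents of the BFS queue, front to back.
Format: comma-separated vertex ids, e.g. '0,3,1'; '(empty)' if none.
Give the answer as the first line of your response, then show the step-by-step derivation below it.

2,3,4,5,7

step 1: dequeue 8; queue=[1,2,3,4]; order=8
step 2: dequeue 1; queue=[2,3,4,5,7]; order=8,1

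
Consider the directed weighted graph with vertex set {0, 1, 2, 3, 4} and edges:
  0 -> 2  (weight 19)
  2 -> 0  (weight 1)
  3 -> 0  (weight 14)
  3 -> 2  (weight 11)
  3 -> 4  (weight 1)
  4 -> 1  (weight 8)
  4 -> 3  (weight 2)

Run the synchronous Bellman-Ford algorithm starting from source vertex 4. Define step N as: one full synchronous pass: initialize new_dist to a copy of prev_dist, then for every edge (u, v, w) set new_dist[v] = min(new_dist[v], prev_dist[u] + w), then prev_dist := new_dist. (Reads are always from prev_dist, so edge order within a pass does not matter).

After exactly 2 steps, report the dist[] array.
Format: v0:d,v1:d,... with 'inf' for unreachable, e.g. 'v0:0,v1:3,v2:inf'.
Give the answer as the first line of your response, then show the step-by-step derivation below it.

v0:16,v1:8,v2:13,v3:2,v4:0

step 1: dist = v0:inf,v1:8,v2:inf,v3:2,v4:0
step 2: dist = v0:16,v1:8,v2:13,v3:2,v4:0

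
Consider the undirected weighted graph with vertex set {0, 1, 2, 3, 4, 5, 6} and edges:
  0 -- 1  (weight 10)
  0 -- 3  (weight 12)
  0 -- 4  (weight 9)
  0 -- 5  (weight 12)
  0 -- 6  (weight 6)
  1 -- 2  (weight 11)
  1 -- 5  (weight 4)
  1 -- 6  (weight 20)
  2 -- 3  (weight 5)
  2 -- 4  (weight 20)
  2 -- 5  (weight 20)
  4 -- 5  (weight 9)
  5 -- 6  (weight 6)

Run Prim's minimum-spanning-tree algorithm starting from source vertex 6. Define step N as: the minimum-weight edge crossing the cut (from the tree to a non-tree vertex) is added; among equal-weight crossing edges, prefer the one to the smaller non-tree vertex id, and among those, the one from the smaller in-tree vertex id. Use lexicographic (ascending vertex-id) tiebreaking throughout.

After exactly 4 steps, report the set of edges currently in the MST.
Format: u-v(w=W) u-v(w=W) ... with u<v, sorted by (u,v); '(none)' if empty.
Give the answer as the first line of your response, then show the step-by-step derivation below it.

0-4(w=9) 0-6(w=6) 1-5(w=4) 5-6(w=6)

step 1: add edge 0-6 (w=6); MST = {0-6(w=6)}
step 2: add edge 5-6 (w=6); MST = {0-6(w=6) 5-6(w=6)}
step 3: add edge 1-5 (w=4); MST = {0-6(w=6) 1-5(w=4) 5-6(w=6)}
step 4: add edge 0-4 (w=9); MST = {0-4(w=9) 0-6(w=6) 1-5(w=4) 5-6(w=6)}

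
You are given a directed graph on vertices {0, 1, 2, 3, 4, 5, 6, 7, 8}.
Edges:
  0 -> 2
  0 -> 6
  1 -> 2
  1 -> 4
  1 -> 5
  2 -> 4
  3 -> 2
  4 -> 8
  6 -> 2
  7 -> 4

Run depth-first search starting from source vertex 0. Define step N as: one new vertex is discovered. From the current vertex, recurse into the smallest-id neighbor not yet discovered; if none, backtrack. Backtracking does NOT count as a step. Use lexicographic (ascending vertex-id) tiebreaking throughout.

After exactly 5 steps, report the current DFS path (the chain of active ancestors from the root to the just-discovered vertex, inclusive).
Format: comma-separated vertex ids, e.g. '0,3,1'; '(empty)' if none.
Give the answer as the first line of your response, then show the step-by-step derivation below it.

0,6

step 1: discover 0; path=0; order=0
step 2: discover 2; path=0>2; order=0,2
step 3: discover 4; path=0>2>4; order=0,2,4
step 4: discover 8; path=0>2>4>8; order=0,2,4,8
step 5: discover 6; path=0>6; order=0,2,4,8,6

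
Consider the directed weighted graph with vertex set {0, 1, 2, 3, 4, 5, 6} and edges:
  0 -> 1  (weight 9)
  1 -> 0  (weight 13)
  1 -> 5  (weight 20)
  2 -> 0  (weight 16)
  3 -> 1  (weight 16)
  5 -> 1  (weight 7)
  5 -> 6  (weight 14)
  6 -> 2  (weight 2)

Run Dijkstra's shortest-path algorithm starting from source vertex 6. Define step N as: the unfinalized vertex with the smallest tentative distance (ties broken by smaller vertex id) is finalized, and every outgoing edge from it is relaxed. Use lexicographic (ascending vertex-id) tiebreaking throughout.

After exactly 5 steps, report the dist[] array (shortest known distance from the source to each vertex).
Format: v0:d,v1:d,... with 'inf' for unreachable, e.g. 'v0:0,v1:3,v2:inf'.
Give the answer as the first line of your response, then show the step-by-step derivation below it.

v0:18,v1:27,v2:2,v3:inf,v4:inf,v5:47,v6:0

step 1: dist = v0:inf,v1:inf,v2:2,v3:inf,v4:inf,v5:inf,v6:0
step 2: dist = v0:18,v1:inf,v2:2,v3:inf,v4:inf,v5:inf,v6:0
step 3: dist = v0:18,v1:27,v2:2,v3:inf,v4:inf,v5:inf,v6:0
step 4: dist = v0:18,v1:27,v2:2,v3:inf,v4:inf,v5:47,v6:0
step 5: dist = v0:18,v1:27,v2:2,v3:inf,v4:inf,v5:47,v6:0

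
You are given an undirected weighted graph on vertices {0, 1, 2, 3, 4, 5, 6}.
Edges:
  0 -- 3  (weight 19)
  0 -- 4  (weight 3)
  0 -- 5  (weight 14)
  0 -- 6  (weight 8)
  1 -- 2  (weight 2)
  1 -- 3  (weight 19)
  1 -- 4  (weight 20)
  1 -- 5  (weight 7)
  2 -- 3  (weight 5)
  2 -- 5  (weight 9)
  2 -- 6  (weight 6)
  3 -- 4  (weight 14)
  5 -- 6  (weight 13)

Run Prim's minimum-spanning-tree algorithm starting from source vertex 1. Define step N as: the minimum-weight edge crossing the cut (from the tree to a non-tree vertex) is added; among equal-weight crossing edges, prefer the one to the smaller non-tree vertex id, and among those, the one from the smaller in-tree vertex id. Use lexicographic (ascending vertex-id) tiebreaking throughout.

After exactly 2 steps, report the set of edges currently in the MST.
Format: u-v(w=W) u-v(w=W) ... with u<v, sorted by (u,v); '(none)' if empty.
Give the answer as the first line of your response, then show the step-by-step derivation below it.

1-2(w=2) 2-3(w=5)

step 1: add edge 1-2 (w=2); MST = {1-2(w=2)}
step 2: add edge 2-3 (w=5); MST = {1-2(w=2) 2-3(w=5)}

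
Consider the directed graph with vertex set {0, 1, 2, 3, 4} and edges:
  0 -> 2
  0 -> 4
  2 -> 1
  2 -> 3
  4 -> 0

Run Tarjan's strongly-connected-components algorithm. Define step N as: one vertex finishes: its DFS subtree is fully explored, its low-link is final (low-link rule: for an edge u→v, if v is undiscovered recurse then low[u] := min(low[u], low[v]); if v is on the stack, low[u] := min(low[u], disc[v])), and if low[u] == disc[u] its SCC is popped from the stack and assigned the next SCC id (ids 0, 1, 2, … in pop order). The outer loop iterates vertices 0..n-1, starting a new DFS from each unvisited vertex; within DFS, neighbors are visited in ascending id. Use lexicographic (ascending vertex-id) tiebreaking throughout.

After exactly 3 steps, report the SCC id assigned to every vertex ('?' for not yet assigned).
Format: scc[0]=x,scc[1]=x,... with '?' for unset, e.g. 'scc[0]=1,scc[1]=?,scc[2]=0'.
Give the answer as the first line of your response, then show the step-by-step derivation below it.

scc[0]=?,scc[1]=0,scc[2]=2,scc[3]=1,scc[4]=?

step 1: low=(low[0]=0,low[1]=2,low[2]=1,low[3]=?,low[4]=?); scc=(scc[0]=?,scc[1]=0,scc[2]=?,scc[3]=?,scc[4]=?)
step 2: low=(low[0]=0,low[1]=2,low[2]=1,low[3]=3,low[4]=?); scc=(scc[0]=?,scc[1]=0,scc[2]=?,scc[3]=1,scc[4]=?)
step 3: low=(low[0]=0,low[1]=2,low[2]=1,low[3]=3,low[4]=?); scc=(scc[0]=?,scc[1]=0,scc[2]=2,scc[3]=1,scc[4]=?)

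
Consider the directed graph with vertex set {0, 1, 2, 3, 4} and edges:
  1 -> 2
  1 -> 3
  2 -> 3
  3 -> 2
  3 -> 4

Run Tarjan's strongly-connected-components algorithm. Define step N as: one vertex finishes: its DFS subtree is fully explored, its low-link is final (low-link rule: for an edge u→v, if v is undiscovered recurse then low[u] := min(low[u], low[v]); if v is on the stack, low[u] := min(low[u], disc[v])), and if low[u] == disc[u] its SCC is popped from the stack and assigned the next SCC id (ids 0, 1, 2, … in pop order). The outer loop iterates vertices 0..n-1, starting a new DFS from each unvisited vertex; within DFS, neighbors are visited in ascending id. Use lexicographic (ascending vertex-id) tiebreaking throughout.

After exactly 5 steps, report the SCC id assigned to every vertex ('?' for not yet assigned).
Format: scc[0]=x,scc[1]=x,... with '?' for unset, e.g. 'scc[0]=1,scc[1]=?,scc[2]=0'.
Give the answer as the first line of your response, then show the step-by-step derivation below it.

scc[0]=0,scc[1]=3,scc[2]=2,scc[3]=2,scc[4]=1

step 1: low=(low[0]=0,low[1]=?,low[2]=?,low[3]=?,low[4]=?); scc=(scc[0]=0,scc[1]=?,scc[2]=?,scc[3]=?,scc[4]=?)
step 2: low=(low[0]=0,low[1]=1,low[2]=2,low[3]=2,low[4]=4); scc=(scc[0]=0,scc[1]=?,scc[2]=?,scc[3]=?,scc[4]=1)
step 3: low=(low[0]=0,low[1]=1,low[2]=2,low[3]=2,low[4]=4); scc=(scc[0]=0,scc[1]=?,scc[2]=?,scc[3]=?,scc[4]=1)
step 4: low=(low[0]=0,low[1]=1,low[2]=2,low[3]=2,low[4]=4); scc=(scc[0]=0,scc[1]=?,scc[2]=2,scc[3]=2,scc[4]=1)
step 5: low=(low[0]=0,low[1]=1,low[2]=2,low[3]=2,low[4]=4); scc=(scc[0]=0,scc[1]=3,scc[2]=2,scc[3]=2,scc[4]=1)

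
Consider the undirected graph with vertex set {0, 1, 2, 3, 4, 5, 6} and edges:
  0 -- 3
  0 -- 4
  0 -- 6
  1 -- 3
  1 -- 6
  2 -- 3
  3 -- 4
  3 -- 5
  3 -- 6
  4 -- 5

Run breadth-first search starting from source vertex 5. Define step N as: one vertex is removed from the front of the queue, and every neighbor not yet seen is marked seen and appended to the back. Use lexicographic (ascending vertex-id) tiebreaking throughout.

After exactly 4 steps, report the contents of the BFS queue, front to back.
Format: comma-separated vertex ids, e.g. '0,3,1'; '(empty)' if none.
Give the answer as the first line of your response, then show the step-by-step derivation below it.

1,2,6

step 1: dequeue 5; queue=[3,4]; order=5
step 2: dequeue 3; queue=[4,0,1,2,6]; order=5,3
step 3: dequeue 4; queue=[0,1,2,6]; order=5,3,4
step 4: dequeue 0; queue=[1,2,6]; order=5,3,4,0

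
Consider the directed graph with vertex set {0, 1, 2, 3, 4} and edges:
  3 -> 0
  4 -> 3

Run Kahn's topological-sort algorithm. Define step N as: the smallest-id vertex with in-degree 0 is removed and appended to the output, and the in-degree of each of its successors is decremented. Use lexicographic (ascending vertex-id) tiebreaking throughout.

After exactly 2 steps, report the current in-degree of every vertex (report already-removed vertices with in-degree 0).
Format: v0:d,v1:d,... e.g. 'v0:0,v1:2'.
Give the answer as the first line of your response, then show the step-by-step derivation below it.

v0:1,v1:0,v2:0,v3:1,v4:0

step 1: output 1; order=[1]; indeg=(1,0,0,1,0)
step 2: output 2; order=[1,2]; indeg=(1,0,0,1,0)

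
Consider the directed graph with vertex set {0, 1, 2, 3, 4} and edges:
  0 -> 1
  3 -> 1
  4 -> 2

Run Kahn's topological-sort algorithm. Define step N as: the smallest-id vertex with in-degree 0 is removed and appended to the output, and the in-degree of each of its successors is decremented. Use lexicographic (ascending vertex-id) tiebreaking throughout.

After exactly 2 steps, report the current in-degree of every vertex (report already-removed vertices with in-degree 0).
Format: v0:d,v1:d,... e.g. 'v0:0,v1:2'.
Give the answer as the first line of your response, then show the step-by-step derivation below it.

v0:0,v1:0,v2:1,v3:0,v4:0

step 1: output 0; order=[0]; indeg=(0,1,1,0,0)
step 2: output 3; order=[0,3]; indeg=(0,0,1,0,0)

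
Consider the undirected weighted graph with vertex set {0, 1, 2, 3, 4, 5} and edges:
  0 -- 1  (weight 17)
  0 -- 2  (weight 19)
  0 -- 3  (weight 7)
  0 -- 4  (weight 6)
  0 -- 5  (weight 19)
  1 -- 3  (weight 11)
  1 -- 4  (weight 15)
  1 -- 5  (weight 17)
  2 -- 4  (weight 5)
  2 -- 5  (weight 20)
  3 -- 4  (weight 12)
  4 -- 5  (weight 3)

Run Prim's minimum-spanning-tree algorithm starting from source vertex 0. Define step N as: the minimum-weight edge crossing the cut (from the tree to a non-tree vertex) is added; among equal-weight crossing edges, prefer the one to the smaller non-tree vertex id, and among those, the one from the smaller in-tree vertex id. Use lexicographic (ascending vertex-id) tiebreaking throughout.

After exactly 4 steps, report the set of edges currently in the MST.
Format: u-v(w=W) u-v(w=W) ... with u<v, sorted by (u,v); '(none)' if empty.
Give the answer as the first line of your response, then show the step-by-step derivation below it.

0-3(w=7) 0-4(w=6) 2-4(w=5) 4-5(w=3)

step 1: add edge 0-4 (w=6); MST = {0-4(w=6)}
step 2: add edge 4-5 (w=3); MST = {0-4(w=6) 4-5(w=3)}
step 3: add edge 2-4 (w=5); MST = {0-4(w=6) 2-4(w=5) 4-5(w=3)}
step 4: add edge 0-3 (w=7); MST = {0-3(w=7) 0-4(w=6) 2-4(w=5) 4-5(w=3)}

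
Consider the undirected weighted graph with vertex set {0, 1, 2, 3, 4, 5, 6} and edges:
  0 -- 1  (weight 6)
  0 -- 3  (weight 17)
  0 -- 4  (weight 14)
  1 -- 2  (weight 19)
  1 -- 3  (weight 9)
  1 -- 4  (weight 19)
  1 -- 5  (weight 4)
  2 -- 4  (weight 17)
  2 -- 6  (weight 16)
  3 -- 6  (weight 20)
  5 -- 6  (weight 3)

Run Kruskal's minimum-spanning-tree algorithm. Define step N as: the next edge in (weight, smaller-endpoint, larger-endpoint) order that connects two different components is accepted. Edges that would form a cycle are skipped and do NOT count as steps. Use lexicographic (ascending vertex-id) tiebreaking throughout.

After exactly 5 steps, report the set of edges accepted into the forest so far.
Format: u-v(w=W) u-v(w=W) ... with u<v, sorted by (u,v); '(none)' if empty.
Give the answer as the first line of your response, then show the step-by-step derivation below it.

0-1(w=6) 0-4(w=14) 1-3(w=9) 1-5(w=4) 5-6(w=3)

step 1: add edge 5-6 (w=3); MST = {5-6(w=3)}
step 2: add edge 1-5 (w=4); MST = {1-5(w=4) 5-6(w=3)}
step 3: add edge 0-1 (w=6); MST = {0-1(w=6) 1-5(w=4) 5-6(w=3)}
step 4: add edge 1-3 (w=9); MST = {0-1(w=6) 1-3(w=9) 1-5(w=4) 5-6(w=3)}
step 5: add edge 0-4 (w=14); MST = {0-1(w=6) 0-4(w=14) 1-3(w=9) 1-5(w=4) 5-6(w=3)}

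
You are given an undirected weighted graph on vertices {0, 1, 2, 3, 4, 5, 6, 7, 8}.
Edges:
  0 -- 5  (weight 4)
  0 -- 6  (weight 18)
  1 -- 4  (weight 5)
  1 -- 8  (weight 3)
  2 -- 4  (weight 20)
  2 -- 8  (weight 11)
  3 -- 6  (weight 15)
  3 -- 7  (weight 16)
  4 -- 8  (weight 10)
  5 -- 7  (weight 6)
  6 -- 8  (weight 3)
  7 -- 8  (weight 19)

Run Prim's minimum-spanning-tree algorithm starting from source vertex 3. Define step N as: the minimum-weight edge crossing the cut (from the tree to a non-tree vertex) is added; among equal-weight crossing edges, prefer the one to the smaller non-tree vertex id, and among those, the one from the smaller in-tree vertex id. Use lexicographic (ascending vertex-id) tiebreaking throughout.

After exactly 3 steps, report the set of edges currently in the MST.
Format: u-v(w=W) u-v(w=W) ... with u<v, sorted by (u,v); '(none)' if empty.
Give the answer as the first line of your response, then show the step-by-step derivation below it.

1-8(w=3) 3-6(w=15) 6-8(w=3)

step 1: add edge 3-6 (w=15); MST = {3-6(w=15)}
step 2: add edge 6-8 (w=3); MST = {3-6(w=15) 6-8(w=3)}
step 3: add edge 1-8 (w=3); MST = {1-8(w=3) 3-6(w=15) 6-8(w=3)}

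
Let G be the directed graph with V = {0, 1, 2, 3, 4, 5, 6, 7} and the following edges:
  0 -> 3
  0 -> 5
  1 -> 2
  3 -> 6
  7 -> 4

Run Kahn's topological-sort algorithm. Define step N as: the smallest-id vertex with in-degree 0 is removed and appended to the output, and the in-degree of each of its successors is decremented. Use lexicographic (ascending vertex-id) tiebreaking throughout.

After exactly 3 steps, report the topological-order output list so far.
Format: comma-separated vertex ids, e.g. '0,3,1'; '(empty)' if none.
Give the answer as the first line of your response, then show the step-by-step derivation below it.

0,1,2

step 1: output 0; order=[0]; indeg=(0,0,1,0,1,0,1,0)
step 2: output 1; order=[0,1]; indeg=(0,0,0,0,1,0,1,0)
step 3: output 2; order=[0,1,2]; indeg=(0,0,0,0,1,0,1,0)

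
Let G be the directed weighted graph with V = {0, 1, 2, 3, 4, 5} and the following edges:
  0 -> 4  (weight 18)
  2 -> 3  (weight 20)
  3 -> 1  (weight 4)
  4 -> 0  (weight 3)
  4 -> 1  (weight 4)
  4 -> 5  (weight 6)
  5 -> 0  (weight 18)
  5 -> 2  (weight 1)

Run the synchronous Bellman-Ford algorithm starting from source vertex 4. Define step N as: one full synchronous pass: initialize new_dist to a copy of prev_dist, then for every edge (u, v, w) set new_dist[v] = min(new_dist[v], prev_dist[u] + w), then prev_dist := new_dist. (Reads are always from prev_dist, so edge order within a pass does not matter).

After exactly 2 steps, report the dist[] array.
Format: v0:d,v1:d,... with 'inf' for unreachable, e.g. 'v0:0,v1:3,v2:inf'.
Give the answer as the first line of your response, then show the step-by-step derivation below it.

v0:3,v1:4,v2:7,v3:inf,v4:0,v5:6

step 1: dist = v0:3,v1:4,v2:inf,v3:inf,v4:0,v5:6
step 2: dist = v0:3,v1:4,v2:7,v3:inf,v4:0,v5:6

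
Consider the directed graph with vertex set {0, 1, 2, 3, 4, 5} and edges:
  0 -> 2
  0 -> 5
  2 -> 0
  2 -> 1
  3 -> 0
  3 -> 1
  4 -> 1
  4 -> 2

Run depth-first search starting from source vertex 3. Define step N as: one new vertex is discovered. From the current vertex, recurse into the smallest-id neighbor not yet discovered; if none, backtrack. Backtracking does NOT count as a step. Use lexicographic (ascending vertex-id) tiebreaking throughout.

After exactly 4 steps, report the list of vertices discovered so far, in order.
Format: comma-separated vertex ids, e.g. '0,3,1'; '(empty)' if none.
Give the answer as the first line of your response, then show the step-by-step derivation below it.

3,0,2,1

step 1: discover 3; path=3; order=3
step 2: discover 0; path=3>0; order=3,0
step 3: discover 2; path=3>0>2; order=3,0,2
step 4: discover 1; path=3>0>2>1; order=3,0,2,1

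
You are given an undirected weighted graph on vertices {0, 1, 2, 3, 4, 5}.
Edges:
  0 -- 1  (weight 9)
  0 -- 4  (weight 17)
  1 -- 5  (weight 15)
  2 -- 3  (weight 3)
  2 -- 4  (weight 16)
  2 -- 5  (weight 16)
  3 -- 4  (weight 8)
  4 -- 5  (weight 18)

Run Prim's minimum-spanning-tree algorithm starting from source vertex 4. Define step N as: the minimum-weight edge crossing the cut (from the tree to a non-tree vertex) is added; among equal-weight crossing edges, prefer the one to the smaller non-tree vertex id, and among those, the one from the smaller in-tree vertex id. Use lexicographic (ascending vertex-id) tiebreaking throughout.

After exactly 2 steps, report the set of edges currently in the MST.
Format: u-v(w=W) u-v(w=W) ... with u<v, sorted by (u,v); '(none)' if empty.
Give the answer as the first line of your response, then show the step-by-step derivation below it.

2-3(w=3) 3-4(w=8)

step 1: add edge 3-4 (w=8); MST = {3-4(w=8)}
step 2: add edge 2-3 (w=3); MST = {2-3(w=3) 3-4(w=8)}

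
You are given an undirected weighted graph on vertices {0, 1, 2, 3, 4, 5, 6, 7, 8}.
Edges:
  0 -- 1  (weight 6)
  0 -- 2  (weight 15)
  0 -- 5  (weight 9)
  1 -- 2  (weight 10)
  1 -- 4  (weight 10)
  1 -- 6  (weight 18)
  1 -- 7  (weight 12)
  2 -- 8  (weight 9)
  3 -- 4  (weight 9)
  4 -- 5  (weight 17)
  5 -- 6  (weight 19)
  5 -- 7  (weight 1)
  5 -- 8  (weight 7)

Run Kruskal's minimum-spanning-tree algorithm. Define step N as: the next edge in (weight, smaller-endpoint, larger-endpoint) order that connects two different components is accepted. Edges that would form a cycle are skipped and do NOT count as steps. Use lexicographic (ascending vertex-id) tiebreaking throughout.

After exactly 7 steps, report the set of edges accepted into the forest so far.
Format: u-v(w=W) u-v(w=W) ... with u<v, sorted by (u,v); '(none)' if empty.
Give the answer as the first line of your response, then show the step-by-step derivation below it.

0-1(w=6) 0-5(w=9) 1-4(w=10) 2-8(w=9) 3-4(w=9) 5-7(w=1) 5-8(w=7)

step 1: add edge 5-7 (w=1); MST = {5-7(w=1)}
step 2: add edge 0-1 (w=6); MST = {0-1(w=6) 5-7(w=1)}
step 3: add edge 5-8 (w=7); MST = {0-1(w=6) 5-7(w=1) 5-8(w=7)}
step 4: add edge 0-5 (w=9); MST = {0-1(w=6) 0-5(w=9) 5-7(w=1) 5-8(w=7)}
step 5: add edge 2-8 (w=9); MST = {0-1(w=6) 0-5(w=9) 2-8(w=9) 5-7(w=1) 5-8(w=7)}
step 6: add edge 3-4 (w=9); MST = {0-1(w=6) 0-5(w=9) 2-8(w=9) 3-4(w=9) 5-7(w=1) 5-8(w=7)}
step 7: add edge 1-4 (w=10); MST = {0-1(w=6) 0-5(w=9) 1-4(w=10) 2-8(w=9) 3-4(w=9) 5-7(w=1) 5-8(w=7)}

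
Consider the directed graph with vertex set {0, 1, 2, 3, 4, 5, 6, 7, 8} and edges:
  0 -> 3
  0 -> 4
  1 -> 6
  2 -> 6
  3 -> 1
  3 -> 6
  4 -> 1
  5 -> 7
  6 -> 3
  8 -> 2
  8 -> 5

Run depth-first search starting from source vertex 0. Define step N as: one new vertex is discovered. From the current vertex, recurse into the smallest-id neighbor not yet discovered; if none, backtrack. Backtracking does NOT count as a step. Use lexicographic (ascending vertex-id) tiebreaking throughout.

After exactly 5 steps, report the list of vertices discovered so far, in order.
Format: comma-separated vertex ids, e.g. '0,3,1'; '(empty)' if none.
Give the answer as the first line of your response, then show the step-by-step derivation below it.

0,3,1,6,4

step 1: discover 0; path=0; order=0
step 2: discover 3; path=0>3; order=0,3
step 3: discover 1; path=0>3>1; order=0,3,1
step 4: discover 6; path=0>3>1>6; order=0,3,1,6
step 5: discover 4; path=0>4; order=0,3,1,6,4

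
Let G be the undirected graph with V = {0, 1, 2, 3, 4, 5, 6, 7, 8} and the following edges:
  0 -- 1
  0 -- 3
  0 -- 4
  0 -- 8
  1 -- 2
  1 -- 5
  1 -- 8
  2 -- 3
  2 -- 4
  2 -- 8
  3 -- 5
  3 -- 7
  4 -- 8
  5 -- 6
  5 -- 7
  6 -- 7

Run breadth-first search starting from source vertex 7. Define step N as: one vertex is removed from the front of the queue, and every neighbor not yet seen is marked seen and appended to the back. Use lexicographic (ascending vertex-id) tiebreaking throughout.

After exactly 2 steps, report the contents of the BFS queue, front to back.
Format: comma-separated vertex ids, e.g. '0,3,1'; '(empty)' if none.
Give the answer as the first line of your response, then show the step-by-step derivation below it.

5,6,0,2

step 1: dequeue 7; queue=[3,5,6]; order=7
step 2: dequeue 3; queue=[5,6,0,2]; order=7,3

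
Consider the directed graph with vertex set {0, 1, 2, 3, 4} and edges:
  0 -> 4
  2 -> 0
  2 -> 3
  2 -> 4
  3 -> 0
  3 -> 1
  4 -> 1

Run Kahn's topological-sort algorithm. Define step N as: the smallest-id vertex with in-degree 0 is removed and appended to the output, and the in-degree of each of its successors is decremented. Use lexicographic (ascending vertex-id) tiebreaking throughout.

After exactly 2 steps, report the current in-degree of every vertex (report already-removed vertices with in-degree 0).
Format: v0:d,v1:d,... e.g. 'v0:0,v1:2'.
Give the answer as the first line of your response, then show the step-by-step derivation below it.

v0:0,v1:1,v2:0,v3:0,v4:1

step 1: output 2; order=[2]; indeg=(1,2,0,0,1)
step 2: output 3; order=[2,3]; indeg=(0,1,0,0,1)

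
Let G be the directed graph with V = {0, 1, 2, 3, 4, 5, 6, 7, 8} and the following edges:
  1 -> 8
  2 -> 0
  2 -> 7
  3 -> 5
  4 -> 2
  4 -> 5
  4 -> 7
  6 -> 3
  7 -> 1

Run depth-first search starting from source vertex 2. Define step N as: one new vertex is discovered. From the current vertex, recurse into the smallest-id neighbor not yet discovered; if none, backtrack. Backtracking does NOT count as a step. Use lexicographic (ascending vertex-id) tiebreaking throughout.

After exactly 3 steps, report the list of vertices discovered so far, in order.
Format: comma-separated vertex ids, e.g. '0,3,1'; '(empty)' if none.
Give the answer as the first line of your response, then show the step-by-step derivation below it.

2,0,7

step 1: discover 2; path=2; order=2
step 2: discover 0; path=2>0; order=2,0
step 3: discover 7; path=2>7; order=2,0,7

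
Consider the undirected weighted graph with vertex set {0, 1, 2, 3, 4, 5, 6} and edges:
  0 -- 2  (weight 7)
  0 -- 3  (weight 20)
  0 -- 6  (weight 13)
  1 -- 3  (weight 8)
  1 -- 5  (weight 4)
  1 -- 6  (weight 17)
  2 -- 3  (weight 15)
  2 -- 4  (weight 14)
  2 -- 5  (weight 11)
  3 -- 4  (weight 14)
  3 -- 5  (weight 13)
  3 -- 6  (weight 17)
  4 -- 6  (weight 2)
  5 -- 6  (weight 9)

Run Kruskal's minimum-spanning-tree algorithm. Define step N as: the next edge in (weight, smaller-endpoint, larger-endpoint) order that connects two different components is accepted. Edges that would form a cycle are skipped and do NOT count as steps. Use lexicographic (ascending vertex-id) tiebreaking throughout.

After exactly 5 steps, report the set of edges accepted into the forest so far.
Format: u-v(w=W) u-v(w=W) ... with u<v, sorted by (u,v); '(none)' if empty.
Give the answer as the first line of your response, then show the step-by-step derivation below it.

0-2(w=7) 1-3(w=8) 1-5(w=4) 4-6(w=2) 5-6(w=9)

step 1: add edge 4-6 (w=2); MST = {4-6(w=2)}
step 2: add edge 1-5 (w=4); MST = {1-5(w=4) 4-6(w=2)}
step 3: add edge 0-2 (w=7); MST = {0-2(w=7) 1-5(w=4) 4-6(w=2)}
step 4: add edge 1-3 (w=8); MST = {0-2(w=7) 1-3(w=8) 1-5(w=4) 4-6(w=2)}
step 5: add edge 5-6 (w=9); MST = {0-2(w=7) 1-3(w=8) 1-5(w=4) 4-6(w=2) 5-6(w=9)}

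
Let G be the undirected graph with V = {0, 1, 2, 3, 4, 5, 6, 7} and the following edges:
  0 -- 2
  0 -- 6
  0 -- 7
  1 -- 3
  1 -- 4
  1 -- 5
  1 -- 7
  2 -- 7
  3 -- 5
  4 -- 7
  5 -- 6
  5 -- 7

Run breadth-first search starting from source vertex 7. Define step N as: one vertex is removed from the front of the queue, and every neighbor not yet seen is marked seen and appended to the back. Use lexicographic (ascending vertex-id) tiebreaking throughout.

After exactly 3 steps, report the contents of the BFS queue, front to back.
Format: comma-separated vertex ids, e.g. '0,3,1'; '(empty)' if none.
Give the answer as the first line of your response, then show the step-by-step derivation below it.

2,4,5,6,3

step 1: dequeue 7; queue=[0,1,2,4,5]; order=7
step 2: dequeue 0; queue=[1,2,4,5,6]; order=7,0
step 3: dequeue 1; queue=[2,4,5,6,3]; order=7,0,1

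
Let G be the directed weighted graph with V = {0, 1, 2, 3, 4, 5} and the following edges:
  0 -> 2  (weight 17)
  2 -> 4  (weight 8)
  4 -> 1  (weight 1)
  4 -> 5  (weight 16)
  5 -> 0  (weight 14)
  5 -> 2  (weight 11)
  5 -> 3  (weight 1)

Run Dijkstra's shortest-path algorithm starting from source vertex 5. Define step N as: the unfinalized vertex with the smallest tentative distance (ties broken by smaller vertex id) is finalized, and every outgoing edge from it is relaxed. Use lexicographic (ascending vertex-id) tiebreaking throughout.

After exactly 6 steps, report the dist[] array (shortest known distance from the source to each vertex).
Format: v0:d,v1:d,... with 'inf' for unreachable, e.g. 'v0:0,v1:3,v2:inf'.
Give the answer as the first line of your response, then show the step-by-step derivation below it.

v0:14,v1:20,v2:11,v3:1,v4:19,v5:0

step 1: dist = v0:14,v1:inf,v2:11,v3:1,v4:inf,v5:0
step 2: dist = v0:14,v1:inf,v2:11,v3:1,v4:inf,v5:0
step 3: dist = v0:14,v1:inf,v2:11,v3:1,v4:19,v5:0
step 4: dist = v0:14,v1:inf,v2:11,v3:1,v4:19,v5:0
step 5: dist = v0:14,v1:20,v2:11,v3:1,v4:19,v5:0
step 6: dist = v0:14,v1:20,v2:11,v3:1,v4:19,v5:0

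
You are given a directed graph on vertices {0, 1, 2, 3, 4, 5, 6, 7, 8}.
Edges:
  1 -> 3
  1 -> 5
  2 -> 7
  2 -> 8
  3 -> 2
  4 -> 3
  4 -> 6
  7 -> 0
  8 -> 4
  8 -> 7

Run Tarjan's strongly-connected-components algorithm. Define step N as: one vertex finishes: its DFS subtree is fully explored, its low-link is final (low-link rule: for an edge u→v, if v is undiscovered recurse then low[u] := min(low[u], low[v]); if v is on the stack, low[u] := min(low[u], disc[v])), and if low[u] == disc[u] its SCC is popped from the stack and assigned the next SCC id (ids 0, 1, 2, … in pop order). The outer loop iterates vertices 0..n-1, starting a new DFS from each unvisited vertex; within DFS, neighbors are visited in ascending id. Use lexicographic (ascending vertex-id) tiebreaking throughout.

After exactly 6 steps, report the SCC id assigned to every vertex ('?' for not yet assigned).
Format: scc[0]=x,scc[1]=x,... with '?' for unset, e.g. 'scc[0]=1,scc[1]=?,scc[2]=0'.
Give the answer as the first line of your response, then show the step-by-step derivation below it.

scc[0]=0,scc[1]=?,scc[2]=?,scc[3]=?,scc[4]=?,scc[5]=?,scc[6]=2,scc[7]=1,scc[8]=?

step 1: low=(low[0]=0,low[1]=?,low[2]=?,low[3]=?,low[4]=?,low[5]=?,low[6]=?,low[7]=?,low[8]=?); scc=(scc[0]=0,scc[1]=?,scc[2]=?,scc[3]=?,scc[4]=?,scc[5]=?,scc[6]=?,scc[7]=?,scc[8]=?)
step 2: low=(low[0]=0,low[1]=1,low[2]=3,low[3]=2,low[4]=?,low[5]=?,low[6]=?,low[7]=4,low[8]=?); scc=(scc[0]=0,scc[1]=?,scc[2]=?,scc[3]=?,scc[4]=?,scc[5]=?,scc[6]=?,scc[7]=1,scc[8]=?)
step 3: low=(low[0]=0,low[1]=1,low[2]=3,low[3]=2,low[4]=2,low[5]=?,low[6]=7,low[7]=4,low[8]=5); scc=(scc[0]=0,scc[1]=?,scc[2]=?,scc[3]=?,scc[4]=?,scc[5]=?,scc[6]=2,scc[7]=1,scc[8]=?)
step 4: low=(low[0]=0,low[1]=1,low[2]=3,low[3]=2,low[4]=2,low[5]=?,low[6]=7,low[7]=4,low[8]=5); scc=(scc[0]=0,scc[1]=?,scc[2]=?,scc[3]=?,scc[4]=?,scc[5]=?,scc[6]=2,scc[7]=1,scc[8]=?)
step 5: low=(low[0]=0,low[1]=1,low[2]=3,low[3]=2,low[4]=2,low[5]=?,low[6]=7,low[7]=4,low[8]=2); scc=(scc[0]=0,scc[1]=?,scc[2]=?,scc[3]=?,scc[4]=?,scc[5]=?,scc[6]=2,scc[7]=1,scc[8]=?)
step 6: low=(low[0]=0,low[1]=1,low[2]=2,low[3]=2,low[4]=2,low[5]=?,low[6]=7,low[7]=4,low[8]=2); scc=(scc[0]=0,scc[1]=?,scc[2]=?,scc[3]=?,scc[4]=?,scc[5]=?,scc[6]=2,scc[7]=1,scc[8]=?)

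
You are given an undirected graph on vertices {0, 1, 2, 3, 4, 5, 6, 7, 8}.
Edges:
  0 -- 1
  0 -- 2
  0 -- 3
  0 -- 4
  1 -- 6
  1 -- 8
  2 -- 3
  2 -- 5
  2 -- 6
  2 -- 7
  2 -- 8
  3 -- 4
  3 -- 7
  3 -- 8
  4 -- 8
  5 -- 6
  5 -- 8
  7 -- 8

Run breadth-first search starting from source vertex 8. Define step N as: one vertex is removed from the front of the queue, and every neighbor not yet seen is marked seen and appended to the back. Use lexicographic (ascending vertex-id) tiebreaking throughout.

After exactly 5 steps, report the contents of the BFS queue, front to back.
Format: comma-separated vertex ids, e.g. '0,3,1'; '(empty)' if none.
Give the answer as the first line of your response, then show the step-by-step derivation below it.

5,7,0,6

step 1: dequeue 8; queue=[1,2,3,4,5,7]; order=8
step 2: dequeue 1; queue=[2,3,4,5,7,0,6]; order=8,1
step 3: dequeue 2; queue=[3,4,5,7,0,6]; order=8,1,2
step 4: dequeue 3; queue=[4,5,7,0,6]; order=8,1,2,3
step 5: dequeue 4; queue=[5,7,0,6]; order=8,1,2,3,4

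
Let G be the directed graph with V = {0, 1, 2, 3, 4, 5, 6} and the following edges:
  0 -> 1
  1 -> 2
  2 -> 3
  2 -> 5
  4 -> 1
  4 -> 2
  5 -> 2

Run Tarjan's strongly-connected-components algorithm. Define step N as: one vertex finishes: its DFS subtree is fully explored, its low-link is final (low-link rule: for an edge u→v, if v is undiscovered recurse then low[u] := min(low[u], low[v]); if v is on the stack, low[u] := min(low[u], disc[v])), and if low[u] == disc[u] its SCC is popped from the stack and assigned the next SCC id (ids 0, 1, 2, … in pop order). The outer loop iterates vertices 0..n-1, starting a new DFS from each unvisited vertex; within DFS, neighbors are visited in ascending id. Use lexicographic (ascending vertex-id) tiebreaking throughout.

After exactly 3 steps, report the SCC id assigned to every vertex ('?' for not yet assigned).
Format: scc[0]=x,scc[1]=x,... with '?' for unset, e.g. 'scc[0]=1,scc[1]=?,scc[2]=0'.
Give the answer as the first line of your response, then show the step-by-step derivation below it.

scc[0]=?,scc[1]=?,scc[2]=1,scc[3]=0,scc[4]=?,scc[5]=1,scc[6]=?

step 1: low=(low[0]=0,low[1]=1,low[2]=2,low[3]=3,low[4]=?,low[5]=?,low[6]=?); scc=(scc[0]=?,scc[1]=?,scc[2]=?,scc[3]=0,scc[4]=?,scc[5]=?,scc[6]=?)
step 2: low=(low[0]=0,low[1]=1,low[2]=2,low[3]=3,low[4]=?,low[5]=2,low[6]=?); scc=(scc[0]=?,scc[1]=?,scc[2]=?,scc[3]=0,scc[4]=?,scc[5]=?,scc[6]=?)
step 3: low=(low[0]=0,low[1]=1,low[2]=2,low[3]=3,low[4]=?,low[5]=2,low[6]=?); scc=(scc[0]=?,scc[1]=?,scc[2]=1,scc[3]=0,scc[4]=?,scc[5]=1,scc[6]=?)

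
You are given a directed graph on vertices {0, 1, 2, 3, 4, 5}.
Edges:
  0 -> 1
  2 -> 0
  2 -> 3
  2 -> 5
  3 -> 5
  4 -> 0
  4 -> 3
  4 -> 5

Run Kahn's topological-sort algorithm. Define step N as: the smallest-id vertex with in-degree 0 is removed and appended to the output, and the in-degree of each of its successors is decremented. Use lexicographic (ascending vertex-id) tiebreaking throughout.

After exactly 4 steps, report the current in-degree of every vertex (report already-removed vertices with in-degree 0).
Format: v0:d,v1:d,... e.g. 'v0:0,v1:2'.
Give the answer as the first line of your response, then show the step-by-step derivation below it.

v0:0,v1:0,v2:0,v3:0,v4:0,v5:1

step 1: output 2; order=[2]; indeg=(1,1,0,1,0,2)
step 2: output 4; order=[2,4]; indeg=(0,1,0,0,0,1)
step 3: output 0; order=[2,4,0]; indeg=(0,0,0,0,0,1)
step 4: output 1; order=[2,4,0,1]; indeg=(0,0,0,0,0,1)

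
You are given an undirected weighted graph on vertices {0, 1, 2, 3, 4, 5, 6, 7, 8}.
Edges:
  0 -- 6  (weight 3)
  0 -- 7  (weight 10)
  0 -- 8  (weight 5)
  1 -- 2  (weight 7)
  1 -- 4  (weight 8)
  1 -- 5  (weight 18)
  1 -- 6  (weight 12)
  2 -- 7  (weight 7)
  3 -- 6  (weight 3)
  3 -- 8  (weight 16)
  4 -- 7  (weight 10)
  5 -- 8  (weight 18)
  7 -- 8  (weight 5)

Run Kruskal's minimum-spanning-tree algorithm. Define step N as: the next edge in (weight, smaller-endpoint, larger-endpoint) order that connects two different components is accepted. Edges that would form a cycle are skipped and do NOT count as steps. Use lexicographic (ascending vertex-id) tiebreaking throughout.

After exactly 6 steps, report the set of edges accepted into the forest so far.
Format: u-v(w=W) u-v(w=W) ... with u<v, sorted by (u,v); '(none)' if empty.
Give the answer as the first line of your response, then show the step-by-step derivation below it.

0-6(w=3) 0-8(w=5) 1-2(w=7) 2-7(w=7) 3-6(w=3) 7-8(w=5)

step 1: add edge 0-6 (w=3); MST = {0-6(w=3)}
step 2: add edge 3-6 (w=3); MST = {0-6(w=3) 3-6(w=3)}
step 3: add edge 0-8 (w=5); MST = {0-6(w=3) 0-8(w=5) 3-6(w=3)}
step 4: add edge 7-8 (w=5); MST = {0-6(w=3) 0-8(w=5) 3-6(w=3) 7-8(w=5)}
step 5: add edge 1-2 (w=7); MST = {0-6(w=3) 0-8(w=5) 1-2(w=7) 3-6(w=3) 7-8(w=5)}
step 6: add edge 2-7 (w=7); MST = {0-6(w=3) 0-8(w=5) 1-2(w=7) 2-7(w=7) 3-6(w=3) 7-8(w=5)}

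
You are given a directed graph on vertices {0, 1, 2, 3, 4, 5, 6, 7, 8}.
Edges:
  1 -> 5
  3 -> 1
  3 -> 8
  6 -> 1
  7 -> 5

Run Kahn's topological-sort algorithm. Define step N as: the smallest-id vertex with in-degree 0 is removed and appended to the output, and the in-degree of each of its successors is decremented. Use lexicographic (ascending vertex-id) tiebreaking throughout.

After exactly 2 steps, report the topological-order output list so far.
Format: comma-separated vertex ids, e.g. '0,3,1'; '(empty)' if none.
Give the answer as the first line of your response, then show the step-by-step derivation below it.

0,2

step 1: output 0; order=[0]; indeg=(0,2,0,0,0,2,0,0,1)
step 2: output 2; order=[0,2]; indeg=(0,2,0,0,0,2,0,0,1)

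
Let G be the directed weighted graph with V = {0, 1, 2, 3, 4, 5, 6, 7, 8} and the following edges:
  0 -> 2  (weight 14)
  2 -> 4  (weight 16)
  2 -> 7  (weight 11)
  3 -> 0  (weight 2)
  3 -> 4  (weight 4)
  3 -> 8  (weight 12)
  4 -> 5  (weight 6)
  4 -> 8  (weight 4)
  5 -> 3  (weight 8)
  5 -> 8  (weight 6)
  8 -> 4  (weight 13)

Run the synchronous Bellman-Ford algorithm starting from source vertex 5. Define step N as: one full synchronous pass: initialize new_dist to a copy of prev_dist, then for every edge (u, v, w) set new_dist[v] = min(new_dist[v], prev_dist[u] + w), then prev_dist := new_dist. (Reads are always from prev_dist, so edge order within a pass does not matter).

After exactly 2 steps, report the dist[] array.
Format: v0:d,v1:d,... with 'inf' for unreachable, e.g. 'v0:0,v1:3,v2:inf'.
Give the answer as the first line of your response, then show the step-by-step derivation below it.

v0:10,v1:inf,v2:inf,v3:8,v4:12,v5:0,v6:inf,v7:inf,v8:6

step 1: dist = v0:inf,v1:inf,v2:inf,v3:8,v4:inf,v5:0,v6:inf,v7:inf,v8:6
step 2: dist = v0:10,v1:inf,v2:inf,v3:8,v4:12,v5:0,v6:inf,v7:inf,v8:6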